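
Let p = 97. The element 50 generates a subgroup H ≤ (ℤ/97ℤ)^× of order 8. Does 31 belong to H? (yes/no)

⟨50⟩ has order 8; its elements mod 97 are {1, 22, 33, 47, 50, 64, 75, 96}.
31 is not in this set.

no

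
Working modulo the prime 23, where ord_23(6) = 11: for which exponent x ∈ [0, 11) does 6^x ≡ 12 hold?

Successive powers of 6 modulo 23:
  6^0=1  6^1=6  6^2=13  6^3=9  6^4=8  6^5=2
  6^6=12
So 6^6 ≡ 12 (mod 23), giving x = 6.

6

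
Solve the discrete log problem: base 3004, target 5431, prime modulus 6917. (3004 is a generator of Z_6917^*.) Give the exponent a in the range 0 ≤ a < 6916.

Baby-step giant-step with m = ceil(sqrt(6916)) = 84.
Baby table (3004^j mod 6917 for j=0..83):
  0:1  1:3004  2:4248  3:6044  4:5968  5:5925  6:1259  7:5354
  8:1391  9:696  10:1850  11:3049  12:1088  13:3528  14:1268  15:4722
  16:5038  17:6673  18:226  19:1038  20:5502  21:3295  22:6870  23:4069
  24:937  25:6446  26:3101  27:5122  28:3080  29:4291  30:3793  31:1873
  32:2971  33:1954  34:4200  35:192  36:2657  37:6327  38:5309  39:4551
  40:3212  41:6550  42:4252  43:4226  44:2209  45:2433  46:4380  47:1386
  48:6427  49:1361  50:497  51:5833  52:1571  53:1890  54:5620  55:5000
  56:3193  57:4810  58:6544  59:62  60:6406  61:530  62:1210  63:3415
  64:749  65:1971  66:6849  67:3238  68:1650  69:4028  70:2279  71:5203
  72:4309  73:2529  74:2250  75:1091  76:5623  77:178  78:2103  79:2191
  80:3697  81:4003  82:3266  83:2758
Giant step factor: 3004^(-84) ≡ 4694 (mod 6917).
Scan 5431·4694^i mod 6917 for i = 0, 1, …:
  i=0: 5431   i=1: 3969   i=2: 3005   i=3: 1707
  i=4: 2772   i=5: 891   i=6: 4486   i=7: 1936
  i=8: 5563   i=9: 1047     …   i=54: 2646
  i=55: 4309
Match at i=55, j=72: a = 55·84 + 72 = 4692.

4692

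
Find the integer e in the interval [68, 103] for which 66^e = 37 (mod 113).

Compute 66^68 mod 113 = 105, then multiply by 66 repeatedly:
  66^68=105  66^69=37
Found 37 at exponent 69.

69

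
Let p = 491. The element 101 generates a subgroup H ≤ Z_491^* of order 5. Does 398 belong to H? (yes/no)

no

⟨101⟩ has order 5; its elements mod 491 are {1, 101, 183, 316, 381}.
398 is not in this set.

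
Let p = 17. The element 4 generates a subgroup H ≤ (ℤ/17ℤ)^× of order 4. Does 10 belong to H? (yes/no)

no

⟨4⟩ has order 4; its elements mod 17 are {1, 4, 13, 16}.
10 is not in this set.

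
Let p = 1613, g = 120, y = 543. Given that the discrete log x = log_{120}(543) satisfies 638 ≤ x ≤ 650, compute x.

645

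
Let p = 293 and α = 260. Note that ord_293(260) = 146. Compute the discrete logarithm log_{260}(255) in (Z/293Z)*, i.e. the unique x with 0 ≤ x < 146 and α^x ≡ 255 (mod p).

9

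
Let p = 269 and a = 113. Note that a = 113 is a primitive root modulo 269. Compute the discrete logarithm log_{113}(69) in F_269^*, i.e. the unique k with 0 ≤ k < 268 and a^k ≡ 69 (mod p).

Baby-step giant-step with m = ceil(sqrt(268)) = 17.
Baby table (113^j mod 269 for j=0..16):
  0:1  1:113  2:126  3:250  4:5  5:27  6:92  7:174
  8:25  9:135  10:191  11:63  12:125  13:137  14:148  15:46
  16:87
Giant step factor: 113^(-17) ≡ 183 (mod 269).
Scan 69·183^i mod 269 for i = 0, 1, …:
  i=0: 69   i=1: 253   i=2: 31   i=3: 24
  i=4: 88   i=5: 233   i=6: 137
Match at i=6, j=13: k = 6·17 + 13 = 115.

115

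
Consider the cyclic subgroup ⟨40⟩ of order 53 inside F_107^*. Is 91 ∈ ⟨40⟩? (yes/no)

no

91 ∈ ⟨40⟩ iff 91^53 ≡ 1 (mod 107), since |⟨40⟩| = 53.
91^53 mod 107 = 106.
Since 106 ≠ 1, 91 does not lie in the subgroup.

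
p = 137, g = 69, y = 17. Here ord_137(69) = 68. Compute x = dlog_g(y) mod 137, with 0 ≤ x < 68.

Baby-step giant-step with m = ceil(sqrt(68)) = 9.
Baby table (69^j mod 137 for j=0..8):
  0:1  1:69  2:103  3:120  4:60  5:30  6:15  7:76
  8:38
Giant step factor: 69^(-9) ≡ 101 (mod 137).
Scan 17·101^i mod 137 for i = 0, 1, …:
  i=0: 17   i=1: 73   i=2: 112   i=3: 78
  i=4: 69
Match at i=4, j=1: x = 4·9 + 1 = 37.

37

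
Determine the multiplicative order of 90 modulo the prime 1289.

The order of 90 must divide p − 1 = 1288 = 2^3 · 7 · 23.
Divisors: 1, 2, 4, 7, 8, 14, 23, 28, 46, 56, 92, 161, 184, 322, 644, 1288.
Check each in increasing order: 90^1 ≡ 90;  90^2 ≡ 366;  90^4 ≡ 1189;  90^7 ≡ 684;  90^8 ≡ 977;  90^14 ≡ 1238;  90^23 ≡ 1.
Smallest exponent giving 1 is 23.

23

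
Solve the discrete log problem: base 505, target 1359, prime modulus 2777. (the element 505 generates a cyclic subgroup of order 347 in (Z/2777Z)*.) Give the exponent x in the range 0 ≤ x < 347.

31

Baby-step giant-step with m = ceil(sqrt(347)) = 19.
Baby table (505^j mod 2777 for j=0..18):
  0:1  1:505  2:2318  3:1473  4:2406  5:1481  6:892  7:586
  8:1568  9:395  10:2308  11:1977  12:1442  13:636  14:1825  15:2438
  16:979  17:89  18:513
Giant step factor: 505^(-19) ≡ 563 (mod 2777).
Scan 1359·563^i mod 2777 for i = 0, 1, …:
  i=0: 1359   i=1: 1442
Match at i=1, j=12: x = 1·19 + 12 = 31.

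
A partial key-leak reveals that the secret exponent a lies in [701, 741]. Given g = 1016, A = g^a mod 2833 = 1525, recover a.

726

Compute 1016^701 mod 2833 = 1668, then multiply by 1016 repeatedly:
  1016^701=1668  1016^702=554  1016^703=1930  1016^704=444  1016^705=657
  1016^706=1757  1016^707=322  1016^708=1357  1016^709=1874  1016^710=208
  1016^711=1686  1016^712=1844  1016^713=891  1016^714=1529  1016^715=980
  1016^716=1297  1016^717=407  1016^718=2727  1016^719=2791  1016^720=2656
  1016^721=1480  1016^722=2190  1016^723=1135  1016^724=129  1016^725=746
  1016^726=1525
Found 1525 at exponent 726.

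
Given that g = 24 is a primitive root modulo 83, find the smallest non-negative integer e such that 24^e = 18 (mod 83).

73

Baby-step giant-step with m = ceil(sqrt(82)) = 10.
Baby table (24^j mod 83 for j=0..9):
  0:1  1:24  2:78  3:46  4:25  5:19  6:41  7:71
  8:44  9:60
Giant step factor: 24^(-10) ≡ 63 (mod 83).
Scan 18·63^i mod 83 for i = 0, 1, …:
  i=0: 18   i=1: 55   i=2: 62   i=3: 5
  i=4: 66   i=5: 8   i=6: 6   i=7: 46
Match at i=7, j=3: e = 7·10 + 3 = 73.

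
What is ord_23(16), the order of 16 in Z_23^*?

11

The order of 16 must divide p − 1 = 22 = 2 · 11.
Divisors: 1, 2, 11, 22.
Check each in increasing order: 16^1 ≡ 16;  16^2 ≡ 3;  16^11 ≡ 1.
Smallest exponent giving 1 is 11.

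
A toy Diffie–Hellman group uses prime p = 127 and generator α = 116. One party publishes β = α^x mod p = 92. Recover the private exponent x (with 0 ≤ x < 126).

Baby-step giant-step with m = ceil(sqrt(126)) = 12.
Baby table (116^j mod 127 for j=0..11):
  0:1  1:116  2:121  3:66  4:36  5:112  6:38  7:90
  8:26  9:95  10:98  11:65
Giant step factor: 116^(-12) ≡ 100 (mod 127).
Scan 92·100^i mod 127 for i = 0, 1, …:
  i=0: 92   i=1: 56   i=2: 12   i=3: 57
  i=4: 112
Match at i=4, j=5: x = 4·12 + 5 = 53.

53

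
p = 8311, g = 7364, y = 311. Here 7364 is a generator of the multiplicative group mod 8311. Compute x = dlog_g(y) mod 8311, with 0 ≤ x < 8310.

783

Baby-step giant-step with m = ceil(sqrt(8310)) = 92.
Baby table (7364^j mod 8311 for j=0..91):
  0:1  1:7364  2:7532  3:6345  4:138  5:2290  6:541  7:2955
  8:2422  9:202  10:8170  11:551  12:1796  13:2943  14:5475  15:1239
  16:6829  17:7206  18:7560  19:4762  20:3259  21:5419  22:4405  23:587
  24:948  25:8143  26:1187  27:6207  28:6159  29:1749  30:5897  31:533
  32:2220  33:343  34:7619  35:7066  36:7164  37:5779  38:4236  39:2721
  40:7934  41:7957  42:2798  43:1503  44:6151  45:1014  46:3818  47:7950
  48:1116  49:6956  50:3291  51:48  52:4410  53:4163  54:5364  55:6624
  56:1877  57:1035  58:553  59:8213  60:1385  61:1543  62:1515  63:3098
  64:8288  65:5159  66:1295  67:3663  68:5137  69:5507  70:4179  71:6834
  72:2471  73:3665  74:3243  75:3949  76:247  77:7110  78:7051  79:4747
  80:842  81:482  82:651  83:6828  84:8153  85:28  86:6728  87:3121
  88:3129  89:3864  90:5943  91:6837
Giant step factor: 7364^(-92) ≡ 5638 (mod 8311).
Scan 311·5638^i mod 8311 for i = 0, 1, …:
  i=0: 311   i=1: 8108   i=2: 2404   i=3: 6822
  i=4: 7439   i=5: 3776   i=6: 4617   i=7: 594
  i=8: 7950
Match at i=8, j=47: x = 8·92 + 47 = 783.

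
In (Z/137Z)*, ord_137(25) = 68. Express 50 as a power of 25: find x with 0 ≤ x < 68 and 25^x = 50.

60

Baby-step giant-step with m = ceil(sqrt(68)) = 9.
Baby table (25^j mod 137 for j=0..8):
  0:1  1:25  2:77  3:7  4:38  5:128  6:49  7:129
  8:74
Giant step factor: 25^(-9) ≡ 2 (mod 137).
Scan 50·2^i mod 137 for i = 0, 1, …:
  i=0: 50   i=1: 100   i=2: 63   i=3: 126
  i=4: 115   i=5: 93   i=6: 49
Match at i=6, j=6: x = 6·9 + 6 = 60.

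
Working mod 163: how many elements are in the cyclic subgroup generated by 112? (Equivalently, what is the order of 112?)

The order of 112 must divide p − 1 = 162 = 2 · 3^4.
Divisors: 1, 2, 3, 6, 9, 18, 27, 54, 81, 162.
Check each in increasing order: 112^1 ≡ 112;  112^2 ≡ 156;  112^3 ≡ 31;  112^6 ≡ 146;  112^9 ≡ 125;  112^18 ≡ 140;  112^27 ≡ 59;  112^54 ≡ 58;  112^81 ≡ 162;  112^162 ≡ 1.
Smallest exponent giving 1 is 162.

162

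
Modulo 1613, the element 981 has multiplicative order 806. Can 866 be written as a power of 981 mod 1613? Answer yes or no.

yes

866 ∈ ⟨981⟩ iff 866^806 ≡ 1 (mod 1613), since |⟨981⟩| = 806.
866^806 mod 1613 = 1.
Since 1 = 1, 866 lies in the subgroup.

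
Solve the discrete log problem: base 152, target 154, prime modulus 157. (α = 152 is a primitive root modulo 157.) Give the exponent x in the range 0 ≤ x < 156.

4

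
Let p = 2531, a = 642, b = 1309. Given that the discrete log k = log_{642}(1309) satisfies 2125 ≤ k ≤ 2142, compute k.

2128

Compute 642^2125 mod 2531 = 1695, then multiply by 642 repeatedly:
  642^2125=1695  642^2126=2391  642^2127=1236  642^2128=1309
Found 1309 at exponent 2128.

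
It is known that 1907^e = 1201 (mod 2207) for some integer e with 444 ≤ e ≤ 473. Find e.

Compute 1907^444 mod 2207 = 1786, then multiply by 1907 repeatedly:
  1907^444=1786  1907^445=501  1907^446=1983  1907^447=990  1907^448=945
  1907^449=1203  1907^450=1048  1907^451=1201
Found 1201 at exponent 451.

451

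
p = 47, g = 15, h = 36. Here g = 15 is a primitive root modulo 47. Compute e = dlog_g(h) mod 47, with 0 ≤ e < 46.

Baby-step giant-step with m = ceil(sqrt(46)) = 7.
Baby table (15^j mod 47 for j=0..6):
  0:1  1:15  2:37  3:38  4:6  5:43  6:34
Giant step factor: 15^(-7) ≡ 20 (mod 47).
Scan 36·20^i mod 47 for i = 0, 1, …:
  i=0: 36   i=1: 15
Match at i=1, j=1: e = 1·7 + 1 = 8.

8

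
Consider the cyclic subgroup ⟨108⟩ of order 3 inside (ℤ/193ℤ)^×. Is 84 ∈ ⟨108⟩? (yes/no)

yes

84 ∈ ⟨108⟩ iff 84^3 ≡ 1 (mod 193), since |⟨108⟩| = 3.
84^3 mod 193 = 1.
Since 1 = 1, 84 lies in the subgroup.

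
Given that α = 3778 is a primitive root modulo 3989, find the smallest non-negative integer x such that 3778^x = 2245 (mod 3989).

Baby-step giant-step with m = ceil(sqrt(3988)) = 64.
Baby table (3778^j mod 3989 for j=0..63):
  0:1  1:3778  2:642  3:164  4:1297  5:1574  6:2962  7:1291
  8:2840  9:3099  10:307  11:3036  12:1633  13:2480  14:3268  15:549
  16:3831  17:1426  18:2278  19:2011  20:2502  21:2615  22:2706  23:3450
  24:2037  25:1005  26:3351  27:2981  28:1271  29:3071  30:2226  31:1016
  32:1030  33:2065  34:3075  35:1382  36:3584  37:1686  38:3264  39:1393
  40:1263  41:770  42:1079  43:3693  44:2621  45:1440  46:3313  47:3021
  48:809  49:828  50:808  51:1039  52:166  53:875  54:2858  55:3290
  56:3885  57:1999  58:1045  59:2889  60:738  61:3842  62:3094  63:1362
Giant step factor: 3778^(-64) ≡ 2453 (mod 3989).
Scan 2245·2453^i mod 3989 for i = 0, 1, …:
  i=0: 2245   i=1: 2165   i=2: 1386   i=3: 1230
  i=4: 1506   i=5: 404   i=6: 1740   i=7: 3979
  i=8: 3393   i=9: 1975     …   i=27: 3206
  i=28: 1999
Match at i=28, j=57: x = 28·64 + 57 = 1849.

1849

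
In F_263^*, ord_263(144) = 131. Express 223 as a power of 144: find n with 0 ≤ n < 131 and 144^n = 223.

98

Baby-step giant-step with m = ceil(sqrt(131)) = 12.
Baby table (144^j mod 263 for j=0..11):
  0:1  1:144  2:222  3:145  4:103  5:104  6:248  7:207
  8:89  9:192  10:33  11:18
Giant step factor: 144^(-12) ≡ 173 (mod 263).
Scan 223·173^i mod 263 for i = 0, 1, …:
  i=0: 223   i=1: 181   i=2: 16   i=3: 138
  i=4: 204   i=5: 50   i=6: 234   i=7: 243
  i=8: 222
Match at i=8, j=2: n = 8·12 + 2 = 98.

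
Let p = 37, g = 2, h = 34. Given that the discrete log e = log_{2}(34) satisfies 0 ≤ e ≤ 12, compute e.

8

Compute 2^0 mod 37 = 1, then multiply by 2 repeatedly:
  2^0=1  2^1=2  2^2=4  2^3=8  2^4=16
  2^5=32  2^6=27  2^7=17  2^8=34
Found 34 at exponent 8.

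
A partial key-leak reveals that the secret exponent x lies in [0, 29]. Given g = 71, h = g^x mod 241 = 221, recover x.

Compute 71^0 mod 241 = 1, then multiply by 71 repeatedly:
  71^0=1  71^1=71  71^2=221
Found 221 at exponent 2.

2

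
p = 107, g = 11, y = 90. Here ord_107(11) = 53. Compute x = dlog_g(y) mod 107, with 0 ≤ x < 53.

23

Successive powers of 11 modulo 107:
  11^0=1  11^1=11  11^2=14  11^3=47  11^4=89  11^5=16
  11^6=69  11^7=10  11^8=3  11^9=33  11^10=42  11^11=34
  11^12=53  11^13=48  11^14=100  11^15=30  11^16=9  11^17=99
  11^18=19  11^19=102  11^20=52  11^21=37  11^22=86  11^23=90
So 11^23 ≡ 90 (mod 107), giving x = 23.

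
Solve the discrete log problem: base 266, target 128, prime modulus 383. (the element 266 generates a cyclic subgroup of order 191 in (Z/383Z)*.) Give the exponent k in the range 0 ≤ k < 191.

112

Baby-step giant-step with m = ceil(sqrt(191)) = 14.
Baby table (266^j mod 383 for j=0..13):
  0:1  1:266  2:284  3:93  4:226  5:368  6:223  7:336
  8:137  9:57  10:225  11:102  12:322  13:243
Giant step factor: 266^(-14) ≡ 142 (mod 383).
Scan 128·142^i mod 383 for i = 0, 1, …:
  i=0: 128   i=1: 175   i=2: 338   i=3: 121
  i=4: 330   i=5: 134   i=6: 261   i=7: 294
  i=8: 1
Match at i=8, j=0: k = 8·14 + 0 = 112.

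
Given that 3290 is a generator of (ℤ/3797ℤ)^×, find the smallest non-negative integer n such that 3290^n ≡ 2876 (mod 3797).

Baby-step giant-step with m = ceil(sqrt(3796)) = 62.
Baby table (3290^j mod 3797 for j=0..61):
  0:1  1:3290  2:2650  3:588  4:1847  5:1430  6:217  7:94
  8:1703  9:2295  10:2114  11:2753  12:1525  13:1413  14:1242  15:608
  16:3098  17:1272  18:586  19:2861  20:3724  21:2838  22:197  23:2640
  24:1861  25:1926  26:3144  27:732  28:982  29:3330  30:1355  31:272
  32:2585  33:3167  34:462  35:1180  36:1666  37:2069  38:2786  39:3779
  40:1532  41:1661  42:807  43:927  44:839  45:3688  46:2105  47:3519
  48:457  49:3715  50:3604  51:2926  52:1145  53:426  54:447  55:1191
  56:3683  57:843  58:1660  59:1314  60:2074  61:251
Giant step factor: 3290^(-62) ≡ 33 (mod 3797).
Scan 2876·33^i mod 3797 for i = 0, 1, …:
  i=0: 2876   i=1: 3780   i=2: 3236   i=3: 472
  i=4: 388   i=5: 1413
Match at i=5, j=13: n = 5·62 + 13 = 323.

323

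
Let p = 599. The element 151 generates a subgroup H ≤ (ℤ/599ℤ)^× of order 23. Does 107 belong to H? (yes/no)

no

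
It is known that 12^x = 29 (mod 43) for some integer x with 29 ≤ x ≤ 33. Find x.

Compute 12^29 mod 43 = 29, then multiply by 12 repeatedly:
  12^29=29
Found 29 at exponent 29.

29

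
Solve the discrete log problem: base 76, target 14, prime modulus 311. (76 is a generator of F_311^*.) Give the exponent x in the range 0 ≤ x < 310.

Baby-step giant-step with m = ceil(sqrt(310)) = 18.
Baby table (76^j mod 311 for j=0..17):
  0:1  1:76  2:178  3:155  4:273  5:222  6:78  7:19
  8:200  9:272  10:146  11:211  12:175  13:238  14:50  15:68
  16:192  17:286
Giant step factor: 76^(-18) ≡ 64 (mod 311).
Scan 14·64^i mod 311 for i = 0, 1, …:
  i=0: 14   i=1: 274   i=2: 120   i=3: 216
  i=4: 140   i=5: 252   i=6: 267   i=7: 294
  i=8: 156   i=9: 32     …   i=15: 166
  i=16: 50
Match at i=16, j=14: x = 16·18 + 14 = 302.

302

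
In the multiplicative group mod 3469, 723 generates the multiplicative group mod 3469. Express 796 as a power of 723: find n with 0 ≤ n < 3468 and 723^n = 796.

Baby-step giant-step with m = ceil(sqrt(3468)) = 59.
Baby table (723^j mod 3469 for j=0..58):
  0:1  1:723  2:2379  3:2862  4:1702  5:2520  6:735  7:648
  8:189  9:1356  10:2130  11:3223  12:2530  13:1027  14:155  15:1057
  16:1031  17:3047  18:166  19:2072  20:2917  21:3308  22:1543  23:2040
  24:595  25:29  26:153  27:3080  28:3211  29:792  30:231  31:501
  32:1447  33:2012  34:1165  35:2797  36:3273  37:521  38:2031  39:1026
  40:2901  41:2147  42:1638  43:1345  44:1115  45:1337  46:2269  47:3119
  48:187  49:3379  50:841  51:968  52:2595  53:2925  54:2154  55:3230
  56:653  57:335  58:2844
Giant step factor: 723^(-59) ≡ 3446 (mod 3469).
Scan 796·3446^i mod 3469 for i = 0, 1, …:
  i=0: 796   i=1: 2506   i=2: 1335   i=3: 516
  i=4: 2008   i=5: 2382   i=6: 718   i=7: 831
  i=8: 1701   i=9: 2505     …   i=45: 2554
  i=46: 231
Match at i=46, j=30: n = 46·59 + 30 = 2744.

2744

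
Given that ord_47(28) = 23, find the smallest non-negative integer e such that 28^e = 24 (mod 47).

Successive powers of 28 modulo 47:
  28^0=1  28^1=28  28^2=32  28^3=3  28^4=37  28^5=2
  28^6=9  28^7=17  28^8=6  28^9=27  28^10=4  28^11=18
  28^12=34  28^13=12  28^14=7  28^15=8  28^16=36  28^17=21
  28^18=24
So 28^18 ≡ 24 (mod 47), giving e = 18.

18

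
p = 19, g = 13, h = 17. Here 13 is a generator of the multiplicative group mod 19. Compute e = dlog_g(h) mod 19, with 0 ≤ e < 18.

Successive powers of 13 modulo 19:
  13^0=1  13^1=13  13^2=17
So 13^2 ≡ 17 (mod 19), giving e = 2.

2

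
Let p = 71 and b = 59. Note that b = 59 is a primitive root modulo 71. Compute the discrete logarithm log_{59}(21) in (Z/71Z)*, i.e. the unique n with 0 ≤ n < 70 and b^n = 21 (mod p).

9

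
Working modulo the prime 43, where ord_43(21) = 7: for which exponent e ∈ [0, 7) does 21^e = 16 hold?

3

Successive powers of 21 modulo 43:
  21^0=1  21^1=21  21^2=11  21^3=16
So 21^3 ≡ 16 (mod 43), giving e = 3.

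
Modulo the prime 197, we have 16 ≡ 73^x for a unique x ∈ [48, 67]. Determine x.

Compute 73^48 mod 197 = 16, then multiply by 73 repeatedly:
  73^48=16
Found 16 at exponent 48.

48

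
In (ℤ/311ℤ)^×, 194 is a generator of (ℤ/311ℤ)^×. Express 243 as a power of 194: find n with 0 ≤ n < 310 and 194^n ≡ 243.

40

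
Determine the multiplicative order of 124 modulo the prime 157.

39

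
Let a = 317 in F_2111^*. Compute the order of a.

The order of 317 must divide p − 1 = 2110 = 2 · 5 · 211.
Divisors: 1, 2, 5, 10, 211, 422, 1055, 2110.
Check each in increasing order: 317^1 ≡ 317;  317^2 ≡ 1272;  317^5 ≡ 1813;  317^10 ≡ 142;  317^211 ≡ 2036;  317^422 ≡ 1403;  317^1055 ≡ 2110;  317^2110 ≡ 1.
Smallest exponent giving 1 is 2110.

2110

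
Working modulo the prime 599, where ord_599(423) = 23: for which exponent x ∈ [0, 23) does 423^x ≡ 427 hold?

2

Successive powers of 423 modulo 599:
  423^0=1  423^1=423  423^2=427
So 423^2 ≡ 427 (mod 599), giving x = 2.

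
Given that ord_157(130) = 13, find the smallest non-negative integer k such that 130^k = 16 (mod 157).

8

Successive powers of 130 modulo 157:
  130^0=1  130^1=130  130^2=101  130^3=99  130^4=153  130^5=108
  130^6=67  130^7=75  130^8=16
So 130^8 ≡ 16 (mod 157), giving k = 8.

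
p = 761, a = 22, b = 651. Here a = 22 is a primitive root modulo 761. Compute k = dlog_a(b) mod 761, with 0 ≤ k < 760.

161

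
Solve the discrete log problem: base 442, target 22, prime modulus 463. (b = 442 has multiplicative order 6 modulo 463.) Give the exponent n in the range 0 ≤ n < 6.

Successive powers of 442 modulo 463:
  442^0=1  442^1=442  442^2=441  442^3=462  442^4=21  442^5=22
So 442^5 ≡ 22 (mod 463), giving n = 5.

5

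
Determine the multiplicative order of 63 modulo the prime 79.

78

The order of 63 must divide p − 1 = 78 = 2 · 3 · 13.
Divisors: 1, 2, 3, 6, 13, 26, 39, 78.
Check each in increasing order: 63^1 ≡ 63;  63^2 ≡ 19;  63^3 ≡ 12;  63^6 ≡ 65;  63^13 ≡ 24;  63^26 ≡ 23;  63^39 ≡ 78;  63^78 ≡ 1.
Smallest exponent giving 1 is 78.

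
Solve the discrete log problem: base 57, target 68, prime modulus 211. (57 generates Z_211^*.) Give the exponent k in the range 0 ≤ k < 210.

Baby-step giant-step with m = ceil(sqrt(210)) = 15.
Baby table (57^j mod 211 for j=0..14):
  0:1  1:57  2:84  3:146  4:93  5:26  6:5  7:74
  8:209  9:97  10:43  11:130  12:25  13:159  14:201
Giant step factor: 57^(-15) ≡ 67 (mod 211).
Scan 68·67^i mod 211 for i = 0, 1, …:
  i=0: 68   i=1: 125   i=2: 146
Match at i=2, j=3: k = 2·15 + 3 = 33.

33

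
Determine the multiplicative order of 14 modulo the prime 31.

The order of 14 must divide p − 1 = 30 = 2 · 3 · 5.
Divisors: 1, 2, 3, 5, 6, 10, 15, 30.
Check each in increasing order: 14^1 ≡ 14;  14^2 ≡ 10;  14^3 ≡ 16;  14^5 ≡ 5;  14^6 ≡ 8;  14^10 ≡ 25;  14^15 ≡ 1.
Smallest exponent giving 1 is 15.

15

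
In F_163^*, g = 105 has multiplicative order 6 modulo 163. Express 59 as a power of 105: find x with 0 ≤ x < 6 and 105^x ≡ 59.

5

Successive powers of 105 modulo 163:
  105^0=1  105^1=105  105^2=104  105^3=162  105^4=58  105^5=59
So 105^5 ≡ 59 (mod 163), giving x = 5.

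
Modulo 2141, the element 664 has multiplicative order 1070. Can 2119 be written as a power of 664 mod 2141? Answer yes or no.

yes

2119 ∈ ⟨664⟩ iff 2119^1070 ≡ 1 (mod 2141), since |⟨664⟩| = 1070.
2119^1070 mod 2141 = 1.
Since 1 = 1, 2119 lies in the subgroup.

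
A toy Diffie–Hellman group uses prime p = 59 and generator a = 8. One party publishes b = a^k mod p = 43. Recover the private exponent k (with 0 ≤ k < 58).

11

Baby-step giant-step with m = ceil(sqrt(58)) = 8.
Baby table (8^j mod 59 for j=0..7):
  0:1  1:8  2:5  3:40  4:25  5:23  6:7  7:56
Giant step factor: 8^(-8) ≡ 27 (mod 59).
Scan 43·27^i mod 59 for i = 0, 1, …:
  i=0: 43   i=1: 40
Match at i=1, j=3: k = 1·8 + 3 = 11.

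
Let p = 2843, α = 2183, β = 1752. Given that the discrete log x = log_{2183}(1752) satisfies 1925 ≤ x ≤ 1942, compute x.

1929

Compute 2183^1925 mod 2843 = 1376, then multiply by 2183 repeatedly:
  2183^1925=1376  2183^1926=1600  2183^1927=1596  2183^1928=1393  2183^1929=1752
Found 1752 at exponent 1929.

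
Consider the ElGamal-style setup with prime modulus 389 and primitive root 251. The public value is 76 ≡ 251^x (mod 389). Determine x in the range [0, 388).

Baby-step giant-step with m = ceil(sqrt(388)) = 20.
Baby table (251^j mod 389 for j=0..19):
  0:1  1:251  2:372  3:12  4:289  5:185  6:144  7:356
  8:275  9:172  10:382  11:188  12:119  13:305  14:311  15:261
  16:159  17:231  18:20  19:352
Giant step factor: 251^(-20) ≡ 262 (mod 389).
Scan 76·262^i mod 389 for i = 0, 1, …:
  i=0: 76   i=1: 73   i=2: 65   i=3: 303
  i=4: 30   i=5: 80   i=6: 343   i=7: 7
  i=8: 278   i=9: 93     …   i=16: 157
  i=17: 289
Match at i=17, j=4: x = 17·20 + 4 = 344.

344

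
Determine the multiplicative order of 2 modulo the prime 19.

The order of 2 must divide p − 1 = 18 = 2 · 3^2.
Divisors: 1, 2, 3, 6, 9, 18.
Check each in increasing order: 2^1 ≡ 2;  2^2 ≡ 4;  2^3 ≡ 8;  2^6 ≡ 7;  2^9 ≡ 18;  2^18 ≡ 1.
Smallest exponent giving 1 is 18.

18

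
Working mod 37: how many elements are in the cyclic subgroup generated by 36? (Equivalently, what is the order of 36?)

2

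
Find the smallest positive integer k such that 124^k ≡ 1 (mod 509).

508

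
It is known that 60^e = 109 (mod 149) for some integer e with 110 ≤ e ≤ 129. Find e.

Compute 60^110 mod 149 = 110, then multiply by 60 repeatedly:
  60^110=110  60^111=44  60^112=107  60^113=13  60^114=35
  60^115=14  60^116=95  60^117=38  60^118=45  60^119=18
  60^120=37  60^121=134  60^122=143  60^123=87  60^124=5
  60^125=2  60^126=120  60^127=48  60^128=49  60^129=109
Found 109 at exponent 129.

129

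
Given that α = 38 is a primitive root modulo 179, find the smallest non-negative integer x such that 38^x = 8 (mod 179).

13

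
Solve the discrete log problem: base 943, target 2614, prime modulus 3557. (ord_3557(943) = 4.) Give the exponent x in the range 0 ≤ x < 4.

3

Successive powers of 943 modulo 3557:
  943^0=1  943^1=943  943^2=3556  943^3=2614
So 943^3 ≡ 2614 (mod 3557), giving x = 3.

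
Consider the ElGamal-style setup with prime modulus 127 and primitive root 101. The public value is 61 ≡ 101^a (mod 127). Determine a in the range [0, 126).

24

Successive powers of 101 modulo 127:
  101^0=1  101^1=101  101^2=41  101^3=77  101^4=30  101^5=109
  101^6=87  101^7=24  101^8=11  101^9=95  101^10=70  101^11=85
  101^12=76  101^13=56  101^14=68  101^15=10  101^16=121  101^17=29
  101^18=8  101^19=46  101^20=74  101^21=108  101^22=113  101^23=110
  101^24=61
So 101^24 ≡ 61 (mod 127), giving a = 24.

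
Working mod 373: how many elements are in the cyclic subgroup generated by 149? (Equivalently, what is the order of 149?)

The order of 149 must divide p − 1 = 372 = 2^2 · 3 · 31.
Divisors: 1, 2, 3, 4, 6, 12, 31, 62, 93, 124, 186, 372.
Check each in increasing order: 149^1 ≡ 149;  149^2 ≡ 194;  149^3 ≡ 185;  149^4 ≡ 336;  149^6 ≡ 282;  149^12 ≡ 75;  149^31 ≡ 173;  149^62 ≡ 89;  149^93 ≡ 104;  149^124 ≡ 88;  149^186 ≡ 372;  149^372 ≡ 1.
Smallest exponent giving 1 is 372.

372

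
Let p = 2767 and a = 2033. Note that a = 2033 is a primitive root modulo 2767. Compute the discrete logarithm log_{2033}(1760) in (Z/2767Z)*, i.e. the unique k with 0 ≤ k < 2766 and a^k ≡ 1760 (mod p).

2185

Baby-step giant-step with m = ceil(sqrt(2766)) = 53.
Baby table (2033^j mod 2767 for j=0..52):
  0:1  1:2033  2:1958  3:1668  4:1469  5:884  6:1389  7:1497
  8:2468  9:873  10:1162  11:2095  12:722  13:1316  14:2506  15:651
  16:857  17:1838  18:1204  19:1704  20:2715  21:2197  22:563  23:1808
  24:1088  25:1071  26:2481  27:2399  28:1713  29:1643  30:450  31:1740
  32:1194  33:743  34:2504  35:2119  36:2475  37:1269  38:1033  39:2703
  40:2704  41:1970  42:1161  43:62  44:1531  45:2415  46:1037  47:2534
  48:2235  49:341  50:1503  51:831  52:1553
Giant step factor: 2033^(-53) ≡ 1275 (mod 2767).
Scan 1760·1275^i mod 2767 for i = 0, 1, …:
  i=0: 1760   i=1: 2730   i=2: 2631   i=3: 921
  i=4: 1067   i=5: 1828   i=6: 886   i=7: 714
  i=8: 7   i=9: 624     …   i=40: 1702
  i=41: 722
Match at i=41, j=12: k = 41·53 + 12 = 2185.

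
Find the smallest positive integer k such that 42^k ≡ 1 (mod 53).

13

The order of 42 must divide p − 1 = 52 = 2^2 · 13.
Divisors: 1, 2, 4, 13, 26, 52.
Check each in increasing order: 42^1 ≡ 42;  42^2 ≡ 15;  42^4 ≡ 13;  42^13 ≡ 1.
Smallest exponent giving 1 is 13.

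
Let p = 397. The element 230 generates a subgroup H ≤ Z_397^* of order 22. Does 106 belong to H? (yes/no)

no

106 ∈ ⟨230⟩ iff 106^22 ≡ 1 (mod 397), since |⟨230⟩| = 22.
106^22 mod 397 = 362.
Since 362 ≠ 1, 106 does not lie in the subgroup.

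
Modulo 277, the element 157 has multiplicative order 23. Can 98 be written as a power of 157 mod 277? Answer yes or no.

⟨157⟩ has order 23; its elements mod 277 are {1, 16, 19, 27, 30, 52, 69, 84, 131, 155, 157, 164, 169, 175, 201, 203, 211, 213, 218, 236, 256, 264, 273}.
98 is not in this set.

no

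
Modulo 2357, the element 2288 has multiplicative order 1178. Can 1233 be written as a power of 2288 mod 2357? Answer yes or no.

yes

1233 ∈ ⟨2288⟩ iff 1233^1178 ≡ 1 (mod 2357), since |⟨2288⟩| = 1178.
1233^1178 mod 2357 = 1.
Since 1 = 1, 1233 lies in the subgroup.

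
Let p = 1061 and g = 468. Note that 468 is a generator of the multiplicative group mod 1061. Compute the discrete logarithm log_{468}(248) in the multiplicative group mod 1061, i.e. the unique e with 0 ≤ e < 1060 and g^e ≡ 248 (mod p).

493

Baby-step giant-step with m = ceil(sqrt(1060)) = 33.
Baby table (468^j mod 1061 for j=0..32):
  0:1  1:468  2:458  3:22  4:747  5:527  6:484  7:519
  8:984  9:38  10:808  11:428  12:836  13:800  14:928  15:355
  16:624  17:257  18:383  19:996  20:349  21:999  22:692  23:251
  24:758  25:370  26:217  27:761  28:713  29:530  30:827  31:832
  32:1050
Giant step factor: 468^(-33) ≡ 419 (mod 1061).
Scan 248·419^i mod 1061 for i = 0, 1, …:
  i=0: 248   i=1: 995   i=2: 993   i=3: 155
  i=4: 224   i=5: 488   i=6: 760   i=7: 140
  i=8: 305   i=9: 475     …   i=13: 121
  i=14: 832
Match at i=14, j=31: e = 14·33 + 31 = 493.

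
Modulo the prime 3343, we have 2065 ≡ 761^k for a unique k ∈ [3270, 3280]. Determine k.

3280

Compute 761^3270 mod 3343 = 1384, then multiply by 761 repeatedly:
  761^3270=1384  761^3271=179  761^3272=2499  761^3273=2915  761^3274=1906
  761^3275=2947  761^3276=2857  761^3277=1227  761^3278=1050  761^3279=73
  761^3280=2065
Found 2065 at exponent 3280.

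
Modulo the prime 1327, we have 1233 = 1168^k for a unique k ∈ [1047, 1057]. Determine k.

1055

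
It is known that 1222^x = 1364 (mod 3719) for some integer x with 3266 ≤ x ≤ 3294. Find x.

3287

Compute 1222^3266 mod 3719 = 2331, then multiply by 1222 repeatedly:
  1222^3266=2331  1222^3267=3447  1222^3268=2326  1222^3269=1056  1222^3270=3658
  1222^3271=3557  1222^3272=2862  1222^3273=1504  1222^3274=702  1222^3275=2474
  1222^3276=3400  1222^3277=677  1222^3278=1676  1222^3279=2622  1222^3280=2025
  1222^3281=1415  1222^3282=3514  1222^3283=2382  1222^3284=2546  1222^3285=2128
  1222^3286=835  1222^3287=1364
Found 1364 at exponent 3287.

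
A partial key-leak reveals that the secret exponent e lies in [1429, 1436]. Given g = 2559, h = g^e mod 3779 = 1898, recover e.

Compute 2559^1429 mod 3779 = 487, then multiply by 2559 repeatedly:
  2559^1429=487  2559^1430=2942  2559^1431=810  2559^1432=1898
Found 1898 at exponent 1432.

1432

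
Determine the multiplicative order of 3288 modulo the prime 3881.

485

The order of 3288 must divide p − 1 = 3880 = 2^3 · 5 · 97.
Divisors: 1, 2, 4, 5, 8, 10, 20, 40, 97, 194, 388, 485, 776, 970, 1940, 3880.
Check each in increasing order: 3288^1 ≡ 3288;  3288^2 ≡ 2359;  3288^4 ≡ 3408;  3288^5 ≡ 1057;  3288^8 ≡ 2512;  3288^10 ≡ 3402;  3288^20 ≡ 462;  3288^40 ≡ 3870;  3288^97 ≡ 2934;  3288^194 ≡ 298;  3288^388 ≡ 3422;  3288^485 ≡ 1.
Smallest exponent giving 1 is 485.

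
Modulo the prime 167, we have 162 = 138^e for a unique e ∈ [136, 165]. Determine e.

140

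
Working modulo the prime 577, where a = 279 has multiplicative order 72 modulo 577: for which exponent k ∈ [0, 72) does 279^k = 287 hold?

64

Baby-step giant-step with m = ceil(sqrt(72)) = 9.
Baby table (279^j mod 577 for j=0..8):
  0:1  1:279  2:523  3:513  4:31  5:571  6:57  7:324
  8:384
Giant step factor: 279^(-9) ≡ 152 (mod 577).
Scan 287·152^i mod 577 for i = 0, 1, …:
  i=0: 287   i=1: 349   i=2: 541   i=3: 298
  i=4: 290   i=5: 228   i=6: 36   i=7: 279
Match at i=7, j=1: k = 7·9 + 1 = 64.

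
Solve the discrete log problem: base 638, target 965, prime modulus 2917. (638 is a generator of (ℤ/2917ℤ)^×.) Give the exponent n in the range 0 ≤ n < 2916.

1012

Baby-step giant-step with m = ceil(sqrt(2916)) = 54.
Baby table (638^j mod 2917 for j=0..53):
  0:1  1:638  2:1581  3:2313  4:2609  5:1852  6:191  7:2261
  8:1520  9:1316  10:2429  11:775  12:1477  13:135  14:1537  15:494
  16:136  17:2175  18:2075  19:2449  20:1867  21:1010  22:2640  23:1211
  24:2530  25:1039  26:723  27:388  28:2516  29:858  30:1925  31:93
  32:994  33:1183  34:2168  35:526  36:133  37:261  38:249  39:1344
  40:2791  41:1288  42:2067  43:262  44:887  45:8  46:2187  47:980
  48:1002  49:453  50:231  51:1528  52:586  53:492
Giant step factor: 638^(-54) ≡ 1415 (mod 2917).
Scan 965·1415^i mod 2917 for i = 0, 1, …:
  i=0: 965   i=1: 319   i=2: 2167   i=3: 538
  i=4: 2850   i=5: 1456   i=6: 838   i=7: 1468
  i=8: 316   i=9: 839     …   i=17: 707
  i=18: 2791
Match at i=18, j=40: n = 18·54 + 40 = 1012.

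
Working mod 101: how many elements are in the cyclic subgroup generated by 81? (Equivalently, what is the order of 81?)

25

The order of 81 must divide p − 1 = 100 = 2^2 · 5^2.
Divisors: 1, 2, 4, 5, 10, 20, 25, 50, 100.
Check each in increasing order: 81^1 ≡ 81;  81^2 ≡ 97;  81^4 ≡ 16;  81^5 ≡ 84;  81^10 ≡ 87;  81^20 ≡ 95;  81^25 ≡ 1.
Smallest exponent giving 1 is 25.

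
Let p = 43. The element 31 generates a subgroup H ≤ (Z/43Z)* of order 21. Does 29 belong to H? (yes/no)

no

⟨31⟩ has order 21; its elements mod 43 are {1, 4, 6, 9, 10, 11, 13, 14, 15, 16, 17, 21, 23, 24, 25, 31, 35, 36, 38, 40, 41}.
29 is not in this set.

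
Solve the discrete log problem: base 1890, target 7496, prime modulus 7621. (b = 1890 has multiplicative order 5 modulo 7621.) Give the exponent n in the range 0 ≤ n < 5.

4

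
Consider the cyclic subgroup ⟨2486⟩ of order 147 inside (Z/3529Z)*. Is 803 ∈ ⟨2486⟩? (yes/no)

no

803 ∈ ⟨2486⟩ iff 803^147 ≡ 1 (mod 3529), since |⟨2486⟩| = 147.
803^147 mod 3529 = 808.
Since 808 ≠ 1, 803 does not lie in the subgroup.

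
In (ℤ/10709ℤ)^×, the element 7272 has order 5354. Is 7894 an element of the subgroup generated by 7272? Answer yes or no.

7894 ∈ ⟨7272⟩ iff 7894^5354 ≡ 1 (mod 10709), since |⟨7272⟩| = 5354.
7894^5354 mod 10709 = 1.
Since 1 = 1, 7894 lies in the subgroup.

yes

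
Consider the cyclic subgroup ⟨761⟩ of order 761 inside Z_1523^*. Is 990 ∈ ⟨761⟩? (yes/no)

no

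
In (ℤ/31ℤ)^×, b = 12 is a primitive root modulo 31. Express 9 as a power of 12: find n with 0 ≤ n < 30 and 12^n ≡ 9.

8

Successive powers of 12 modulo 31:
  12^0=1  12^1=12  12^2=20  12^3=23  12^4=28  12^5=26
  12^6=2  12^7=24  12^8=9
So 12^8 ≡ 9 (mod 31), giving n = 8.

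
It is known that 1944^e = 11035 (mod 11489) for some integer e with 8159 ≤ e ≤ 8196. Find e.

Compute 1944^8159 mod 11489 = 11258, then multiply by 1944 repeatedly:
  1944^8159=11258  1944^8160=10496  1944^8161=11249  1944^8162=4489  1944^8163=6465
  1944^8164=10483  1944^8165=8955  1944^8166=2685  1944^8167=3634  1944^8168=10250
  1944^8169=4074  1944^8170=3935  1944^8171=9455  1944^8172=9609  1944^8173=10271
  1944^8174=10431  1944^8175=11268  1944^8176=6958  1944^8177=3799  1944^8178=9318
  1944^8179=7528  1944^8180=8935  1944^8181=9761  1944^8182=7045  1944^8183=592
  1944^8184=1948  1944^8185=7031  1944^8186=7843  1944^8187=889  1944^8188=4866
  1944^8189=4057  1944^8190=5354  1944^8191=10631  1944^8192=9442  1944^8193=7315
  1944^8194=8467  1944^8195=7600  1944^8196=11035
Found 11035 at exponent 8196.

8196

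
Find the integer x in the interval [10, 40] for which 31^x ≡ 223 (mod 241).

14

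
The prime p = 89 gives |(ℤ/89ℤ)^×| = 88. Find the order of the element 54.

The order of 54 must divide p − 1 = 88 = 2^3 · 11.
Divisors: 1, 2, 4, 8, 11, 22, 44, 88.
Check each in increasing order: 54^1 ≡ 54;  54^2 ≡ 68;  54^4 ≡ 85;  54^8 ≡ 16;  54^11 ≡ 12;  54^22 ≡ 55;  54^44 ≡ 88;  54^88 ≡ 1.
Smallest exponent giving 1 is 88.

88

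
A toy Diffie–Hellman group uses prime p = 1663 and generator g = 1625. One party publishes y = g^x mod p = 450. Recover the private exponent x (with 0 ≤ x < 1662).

1564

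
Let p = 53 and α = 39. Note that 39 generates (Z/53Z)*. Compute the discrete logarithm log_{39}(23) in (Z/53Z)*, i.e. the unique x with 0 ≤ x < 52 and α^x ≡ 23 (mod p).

39

Baby-step giant-step with m = ceil(sqrt(52)) = 8.
Baby table (39^j mod 53 for j=0..7):
  0:1  1:39  2:37  3:12  4:44  5:20  6:38  7:51
Giant step factor: 39^(-8) ≡ 36 (mod 53).
Scan 23·36^i mod 53 for i = 0, 1, …:
  i=0: 23   i=1: 33   i=2: 22   i=3: 50
  i=4: 51
Match at i=4, j=7: x = 4·8 + 7 = 39.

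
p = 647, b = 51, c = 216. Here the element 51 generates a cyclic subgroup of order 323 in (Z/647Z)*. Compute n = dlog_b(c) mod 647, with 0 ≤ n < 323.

263

Baby-step giant-step with m = ceil(sqrt(323)) = 18.
Baby table (51^j mod 647 for j=0..17):
  0:1  1:51  2:13  3:16  4:169  5:208  6:256  7:116
  8:93  9:214  10:562  11:194  12:189  13:581  14:516  15:436
  16:238  17:492
Giant step factor: 51^(-18) ≡ 78 (mod 647).
Scan 216·78^i mod 647 for i = 0, 1, …:
  i=0: 216   i=1: 26   i=2: 87   i=3: 316
  i=4: 62   i=5: 307   i=6: 7   i=7: 546
  i=8: 533   i=9: 166     …   i=13: 467
  i=14: 194
Match at i=14, j=11: n = 14·18 + 11 = 263.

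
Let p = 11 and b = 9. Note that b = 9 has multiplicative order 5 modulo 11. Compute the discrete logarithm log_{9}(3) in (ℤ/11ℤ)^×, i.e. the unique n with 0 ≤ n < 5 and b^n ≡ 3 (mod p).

Successive powers of 9 modulo 11:
  9^0=1  9^1=9  9^2=4  9^3=3
So 9^3 ≡ 3 (mod 11), giving n = 3.

3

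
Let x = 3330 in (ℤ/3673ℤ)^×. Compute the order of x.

1224

The order of 3330 must divide p − 1 = 3672 = 2^3 · 3^3 · 17.
Divisors: 1, 2, 3, 4, 6, 8, 9, 12, 17, 18, 24, 27, 34, 36, 51, 54, 68, 72, 102, 108, 136, 153, 204, 216, 306, 408, 459, 612, 918, 1224, 1836, 3672.
Check each in increasing order: 3330^1 ≡ 3330;  3330^2 ≡ 113;  3330^3 ≡ 1644;  3330^4 ≡ 1750;  3330^6 ≡ 3081;  3330^8 ≡ 2891;  3330^9 ≡ 97;  3330^12 ≡ 1529;  3330^17 ≡ 1279;  3330^18 ≡ 2063;  3330^24 ≡ 1813;  3330^27 ≡ 1769;  3330^34 ≡ 1356;  3330^36 ≡ 2635;  3330^51 ≡ 668;  3330^54 ≡ 3638;  3330^68 ≡ 2236;  3330^72 ≡ 1255;  3330^102 ≡ 1791;  3330^108 ≡ 1225;  3330^136 ≡ 743;  3330^153 ≡ 2663;  3330^204 ≡ 1152;  3330^216 ≡ 2041;  3330^306 ≡ 2679;  3330^408 ≡ 1151;  3330^459 ≡ 1211;  3330^612 ≡ 3672;  3330^918 ≡ 994;  3330^1224 ≡ 1.
Smallest exponent giving 1 is 1224.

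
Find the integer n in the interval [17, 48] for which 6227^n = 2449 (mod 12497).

21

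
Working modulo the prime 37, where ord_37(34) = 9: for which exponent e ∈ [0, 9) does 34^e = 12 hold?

8

Successive powers of 34 modulo 37:
  34^0=1  34^1=34  34^2=9  34^3=10  34^4=7  34^5=16
  34^6=26  34^7=33  34^8=12
So 34^8 ≡ 12 (mod 37), giving e = 8.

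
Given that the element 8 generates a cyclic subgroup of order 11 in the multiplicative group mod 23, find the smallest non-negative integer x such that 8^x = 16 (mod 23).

5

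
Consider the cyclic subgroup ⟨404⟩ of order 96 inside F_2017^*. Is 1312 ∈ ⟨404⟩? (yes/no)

no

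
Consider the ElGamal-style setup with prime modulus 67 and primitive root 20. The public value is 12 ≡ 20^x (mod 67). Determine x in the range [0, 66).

Baby-step giant-step with m = ceil(sqrt(66)) = 9.
Baby table (20^j mod 67 for j=0..8):
  0:1  1:20  2:65  3:27  4:4  5:13  6:59  7:41
  8:16
Giant step factor: 20^(-9) ≡ 58 (mod 67).
Scan 12·58^i mod 67 for i = 0, 1, …:
  i=0: 12   i=1: 26   i=2: 34   i=3: 29
  i=4: 7   i=5: 4
Match at i=5, j=4: x = 5·9 + 4 = 49.

49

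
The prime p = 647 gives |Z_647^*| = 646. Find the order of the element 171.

646

The order of 171 must divide p − 1 = 646 = 2 · 17 · 19.
Divisors: 1, 2, 17, 19, 34, 38, 323, 646.
Check each in increasing order: 171^1 ≡ 171;  171^2 ≡ 126;  171^17 ≡ 210;  171^19 ≡ 580;  171^34 ≡ 104;  171^38 ≡ 607;  171^323 ≡ 646;  171^646 ≡ 1.
Smallest exponent giving 1 is 646.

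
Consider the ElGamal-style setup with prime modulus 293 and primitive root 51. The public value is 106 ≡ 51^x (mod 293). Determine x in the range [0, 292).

Baby-step giant-step with m = ceil(sqrt(292)) = 18.
Baby table (51^j mod 293 for j=0..17):
  0:1  1:51  2:257  3:215  4:124  5:171  6:224  7:290
  8:140  9:108  10:234  11:214  12:73  13:207  14:9  15:166
  16:262  17:177
Giant step factor: 51^(-18) ≡ 68 (mod 293).
Scan 106·68^i mod 293 for i = 0, 1, …:
  i=0: 106   i=1: 176   i=2: 248   i=3: 163
  i=4: 243   i=5: 116   i=6: 270   i=7: 194
  i=8: 7   i=9: 183     …   i=13: 74
  i=14: 51
Match at i=14, j=1: x = 14·18 + 1 = 253.

253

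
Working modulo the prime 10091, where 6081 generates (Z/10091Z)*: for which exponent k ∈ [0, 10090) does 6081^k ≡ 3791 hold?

8856

Baby-step giant-step with m = ceil(sqrt(10090)) = 101.
Baby table (6081^j mod 10091 for j=0..100):
  0:1  1:6081  2:5137  3:6452  4:804  5:5080  6:2929  7:634
  8:592  9:7556  10:3713  11:5186  12:1691  13:242  14:8407  15:1961
  16:7370  17:2839  18:8349  19:2448  20:2063  21:1990  22:2081  23:447
  24:3728  25:5582  26:8109  27:6203  28:285  29:7524  30:850  31:2258
  32:7138  33:4787  34:7303  35:9143  36:7264  37:4077  38:8741  39:4724
  40:7658  41:8424  42:4428  43:3880  44:1522  45:1835  46:8080  47:1401
  48:2677  49:2054  50:7807  51:6303  52:2925  53:6583  54:226  55:1930
  56:497  57:5048  58:66  59:7797  60:6039  61:2010  62:2609  63:2277
  64:1585  65:1480  66:8799  67:4237  68:2874  69:9273  70:605  71:5881
  72:9948  73:8334  74:2052  75:5736  76:6120  77:112  78:4975  79:157
  80:6163  81:9320  82:3864  83:5136  84:371  85:5758  86:8719  87:2125
  88:5645  89:7754  90:6922  91:3121  92:7721  93:8069  94:5147  95:6716
  96:1719  97:9054  98:878  99:979  100:9700
Giant step factor: 6081^(-101) ≡ 846 (mod 10091).
Scan 3791·846^i mod 10091 for i = 0, 1, …:
  i=0: 3791   i=1: 8339   i=2: 1185   i=3: 3501
  i=4: 5183   i=5: 5324   i=6: 3518   i=7: 9474
  i=8: 2750   i=9: 5570     …   i=86: 5629
  i=87: 9273
Match at i=87, j=69: k = 87·101 + 69 = 8856.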